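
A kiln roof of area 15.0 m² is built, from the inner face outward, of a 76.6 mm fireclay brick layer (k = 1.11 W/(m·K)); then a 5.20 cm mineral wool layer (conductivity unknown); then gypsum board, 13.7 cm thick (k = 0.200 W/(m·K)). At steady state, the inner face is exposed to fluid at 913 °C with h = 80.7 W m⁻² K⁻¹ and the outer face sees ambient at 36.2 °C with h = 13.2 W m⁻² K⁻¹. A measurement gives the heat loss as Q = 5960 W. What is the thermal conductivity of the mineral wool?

k = 0.0381 W/m·K

ΣR = ΔT/Q = |913 − 36.2|/5960 = 0.1471 K/W
Known resistances:
  R_conv,in = 1/(hA) = 1/(80.7·15.0) = 8.261×10^-4 K/W
  R_fireclay brick = L/(kA) = 0.0766/(1.11·15.0) = 0.004601 K/W
  R_gypsum board = L/(kA) = 0.137/(0.200·15.0) = 0.04567 K/W
  R_conv,out = 1/(hA) = 1/(13.2·15.0) = 0.005051 K/W
R_mineral wool = ΣR − ΣR_known = 0.1471 − 0.05615 = 0.09095 K/W
L/(kA) = 0.09095 ⇒ k = 0.0520/(0.09095·15.0) = 0.0381 W/m·K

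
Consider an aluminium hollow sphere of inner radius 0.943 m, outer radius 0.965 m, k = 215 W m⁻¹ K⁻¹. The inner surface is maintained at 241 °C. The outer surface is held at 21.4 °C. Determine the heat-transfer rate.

Q = 4πk·ΔT/(1/r₁ − 1/r₂) = 4π × 215 × 219.6 / (1/0.943 − 1/0.965) = 2.45×10^7 W

Q = 24500 kW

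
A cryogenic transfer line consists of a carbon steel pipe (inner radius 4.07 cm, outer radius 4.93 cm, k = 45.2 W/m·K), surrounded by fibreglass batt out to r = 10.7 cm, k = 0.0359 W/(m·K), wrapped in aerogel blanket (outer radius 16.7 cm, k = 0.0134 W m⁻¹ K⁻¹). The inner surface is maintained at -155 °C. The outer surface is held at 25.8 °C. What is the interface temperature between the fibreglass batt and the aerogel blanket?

Series thermal resistances, inner to outer:
  R'_carbon steel = ln(0.0493/0.0407)/(2πk) = 0.1917/(2π·45.2) = 6.750×10^-4 m·K/W
  R'_fibreglass batt = ln(0.107/0.0493)/(2πk) = 0.7749/(2π·0.0359) = 3.435 m·K/W
  R'_aerogel blanket = ln(0.167/0.107)/(2πk) = 0.4452/(2π·0.0134) = 5.287 m·K/W
ΣR = 6.750×10^-4 + 3.435 + 5.287 = 8.723 m·K/W
Q' = ΔT/ΣR = (-155 °C − 25.8 °C)/8.723 = -20.73 W/m
From the inner boundary to the fibreglass batt/aerogel blanket interface, ΣR_partial = 3.436 m·K/W.
T_interface = T_in − Q'·ΣR_partial = -155 °C − (-20.73)(3.436) = -83.8 °C

T = -83.8 °C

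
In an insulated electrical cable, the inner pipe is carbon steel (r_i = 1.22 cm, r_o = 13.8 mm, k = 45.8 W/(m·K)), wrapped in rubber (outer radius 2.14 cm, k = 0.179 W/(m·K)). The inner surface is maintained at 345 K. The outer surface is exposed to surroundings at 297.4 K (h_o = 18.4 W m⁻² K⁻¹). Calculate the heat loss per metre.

Q' = 59.9 W/m

Series thermal resistances, inner to outer:
  R'_carbon steel = ln(0.0138/0.0122)/(2πk) = 0.1232/(2π·45.8) = 4.282×10^-4 m·K/W
  R'_rubber = ln(0.0214/0.0138)/(2πk) = 0.4387/(2π·0.179) = 0.3901 m·K/W
  R'_conv,out = 1/(2πr h) = 1/(2π·0.0214·18.4) = 0.4042 m·K/W
ΣR = 4.282×10^-4 + 0.3901 + 0.4042 = 0.7947 m·K/W
Q' = ΔT/ΣR = (345 K − 297.4 K)/0.7947 = 59.9 W/m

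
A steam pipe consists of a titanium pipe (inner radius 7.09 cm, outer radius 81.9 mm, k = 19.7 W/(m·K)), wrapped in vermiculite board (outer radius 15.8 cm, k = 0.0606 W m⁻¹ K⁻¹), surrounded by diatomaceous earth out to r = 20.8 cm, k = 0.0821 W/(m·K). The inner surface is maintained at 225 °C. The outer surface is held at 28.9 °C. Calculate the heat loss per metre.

Resistance network (inner→outer):
  R'_titanium = ln(0.0819/0.0709)/(2πk) = 0.1442/(2π·19.7) = 0.001165 m·K/W
  R'_vermiculite board = ln(0.158/0.0819)/(2πk) = 0.6571/(2π·0.0606) = 1.726 m·K/W
  R'_diatomaceous earth = ln(0.208/0.158)/(2πk) = 0.2749/(2π·0.0821) = 0.5330 m·K/W
ΣR = 0.001165 + 1.726 + 0.5330 = 2.260 m·K/W
Q' = ΔT/ΣR = (225 °C − 28.9 °C)/2.260 = 86.8 W/m

Q' = 86.8 W/m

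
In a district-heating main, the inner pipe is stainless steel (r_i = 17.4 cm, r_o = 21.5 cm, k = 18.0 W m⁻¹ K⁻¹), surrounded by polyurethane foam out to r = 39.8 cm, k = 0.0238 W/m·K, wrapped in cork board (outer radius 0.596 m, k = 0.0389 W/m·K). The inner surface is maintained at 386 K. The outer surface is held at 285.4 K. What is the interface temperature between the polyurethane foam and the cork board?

Treat each layer as a resistance in series:
  R'_stainless steel = ln(0.215/0.174)/(2πk) = 0.2116/(2π·18.0) = 0.001871 m·K/W
  R'_polyurethane foam = ln(0.398/0.215)/(2πk) = 0.6158/(2π·0.0238) = 4.118 m·K/W
  R'_cork board = ln(0.596/0.398)/(2πk) = 0.4038/(2π·0.0389) = 1.652 m·K/W
ΣR = 0.001871 + 4.118 + 1.652 = 5.772 m·K/W
Q' = ΔT/ΣR = (386 K − 285.4 K)/5.772 = 17.43 W/m
From the inner boundary to the polyurethane foam/cork board interface, ΣR_partial = 4.120 m·K/W.
T_interface = T_in − Q'·ΣR_partial = 386 K − (17.43)(4.120) = 314.2 K

T = 314.2 K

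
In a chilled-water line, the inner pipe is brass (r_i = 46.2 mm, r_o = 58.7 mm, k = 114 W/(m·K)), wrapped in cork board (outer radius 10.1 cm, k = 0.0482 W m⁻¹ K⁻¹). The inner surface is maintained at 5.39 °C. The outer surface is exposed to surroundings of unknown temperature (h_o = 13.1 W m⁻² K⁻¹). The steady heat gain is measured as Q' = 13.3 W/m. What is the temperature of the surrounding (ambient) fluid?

Series resistances:
  R'_brass = ln(0.0587/0.0462)/(2πk) = 0.2395/(2π·114) = 3.343×10^-4 m·K/W
  R'_cork board = ln(0.101/0.0587)/(2πk) = 0.5427/(2π·0.0482) = 1.792 m·K/W
  R'_conv,out = 1/(2πr h) = 1/(2π·0.101·13.1) = 0.1203 m·K/W
ΣR = 1.913 m·K/W
ΔT = Q'·ΣR = 13.3 × 1.913 = 25.44 K
Heat flows inward, so T_out = T_in + ΔT = 5.39 + 25.44 = 30.8 °C

T_out = 30.8 °C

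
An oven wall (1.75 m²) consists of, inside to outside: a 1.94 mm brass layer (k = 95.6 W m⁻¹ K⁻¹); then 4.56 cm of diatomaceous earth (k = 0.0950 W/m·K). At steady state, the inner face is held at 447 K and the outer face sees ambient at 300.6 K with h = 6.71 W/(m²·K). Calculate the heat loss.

Q = 407 W

Resistance network (inner→outer):
  R_brass = L/(kA) = 0.00194/(95.6·1.75) = 1.160×10^-5 K/W
  R_diatomaceous earth = L/(kA) = 0.0456/(0.0950·1.75) = 0.2743 K/W
  R_conv,out = 1/(hA) = 1/(6.71·1.75) = 0.08516 K/W
ΣR = 1.160×10^-5 + 0.2743 + 0.08516 = 0.3595 K/W
Q = ΔT/ΣR = (447 K − 300.6 K)/0.3595 = 407 W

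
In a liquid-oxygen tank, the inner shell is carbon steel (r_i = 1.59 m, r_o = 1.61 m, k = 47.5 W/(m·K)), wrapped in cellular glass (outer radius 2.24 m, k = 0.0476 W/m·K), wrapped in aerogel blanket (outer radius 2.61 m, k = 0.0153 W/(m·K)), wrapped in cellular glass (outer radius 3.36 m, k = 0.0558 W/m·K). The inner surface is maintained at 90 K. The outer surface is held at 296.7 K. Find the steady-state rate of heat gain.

Series thermal resistances, inner to outer:
  R_carbon steel = (1/1.59 − 1/1.61)/(4πk) = 0.007813/(4π·47.5) = 1.309×10^-5 K/W
  R_cellular glass = (1/1.61 − 1/2.24)/(4πk) = 0.1747/(4π·0.0476) = 0.2920 K/W
  R_aerogel blanket = (1/2.24 − 1/2.61)/(4πk) = 0.06329/(4π·0.0153) = 0.3292 K/W
  R_cellular glass = (1/2.61 − 1/3.36)/(4πk) = 0.08552/(4π·0.0558) = 0.1220 K/W
ΣR = 1.309×10^-5 + 0.2920 + 0.3292 + 0.1220 = 0.7432 K/W
Q = ΔT/ΣR = (90 K − 296.7 K)/0.7432 = -278 W
(Negative Q ⇒ heat flows inward; heat gain = 278 W.)

Q = 278 W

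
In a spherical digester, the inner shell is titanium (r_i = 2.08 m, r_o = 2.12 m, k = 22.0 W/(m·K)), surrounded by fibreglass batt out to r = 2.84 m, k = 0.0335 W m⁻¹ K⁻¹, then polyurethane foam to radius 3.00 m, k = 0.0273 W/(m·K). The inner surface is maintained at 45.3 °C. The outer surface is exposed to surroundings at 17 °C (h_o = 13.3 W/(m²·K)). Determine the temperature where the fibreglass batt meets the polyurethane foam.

T = 21.6 °C

Series thermal resistances, inner to outer:
  R_titanium = (1/2.08 − 1/2.12)/(4πk) = 0.009071/(4π·22.0) = 3.281×10^-5 K/W
  R_fibreglass batt = (1/2.12 − 1/2.84)/(4πk) = 0.1196/(4π·0.0335) = 0.2841 K/W
  R_polyurethane foam = (1/2.84 − 1/3.00)/(4πk) = 0.01878/(4π·0.0273) = 0.05474 K/W
  R_conv,out = 1/(4πr²h) = 1/(4π·3.00²·13.3) = 6.648×10^-4 K/W
ΣR = 3.281×10^-5 + 0.2841 + 0.05474 + 6.648×10^-4 = 0.3395 K/W
Q = ΔT/ΣR = (45.3 °C − 17 °C)/0.3395 = 83.36 W
From the inner boundary to the fibreglass batt/polyurethane foam interface, ΣR_partial = 0.2841 K/W.
T_interface = T_in − Q·ΣR_partial = 45.3 °C − (83.36)(0.2841) = 21.6 °C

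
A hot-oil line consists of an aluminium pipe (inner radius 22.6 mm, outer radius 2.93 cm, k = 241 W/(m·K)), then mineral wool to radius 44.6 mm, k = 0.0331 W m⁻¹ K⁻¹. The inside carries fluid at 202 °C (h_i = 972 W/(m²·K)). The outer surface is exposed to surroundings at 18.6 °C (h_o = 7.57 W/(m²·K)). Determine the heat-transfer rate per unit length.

Q' = 73.4 W/m

Series thermal resistances, inner to outer:
  R'_conv,in = 1/(2πr h) = 1/(2π·0.0226·972) = 0.007245 m·K/W
  R'_aluminium = ln(0.0293/0.0226)/(2πk) = 0.2596/(2π·241) = 1.715×10^-4 m·K/W
  R'_mineral wool = ln(0.0446/0.0293)/(2πk) = 0.4201/(2π·0.0331) = 2.020 m·K/W
  R'_conv,out = 1/(2πr h) = 1/(2π·0.0446·7.57) = 0.4714 m·K/W
ΣR = 0.007245 + 1.715×10^-4 + 2.020 + 0.4714 = 2.499 m·K/W
Q' = ΔT/ΣR = (202 °C − 18.6 °C)/2.499 = 73.4 W/m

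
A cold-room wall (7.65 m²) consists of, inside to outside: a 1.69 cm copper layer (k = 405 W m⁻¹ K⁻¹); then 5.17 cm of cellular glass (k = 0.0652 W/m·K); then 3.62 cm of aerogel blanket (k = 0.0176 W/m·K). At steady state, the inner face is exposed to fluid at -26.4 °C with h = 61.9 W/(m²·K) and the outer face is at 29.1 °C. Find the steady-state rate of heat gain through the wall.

Q = 148 W

Series thermal resistances, inner to outer:
  R_conv,in = 1/(hA) = 1/(61.9·7.65) = 0.002112 K/W
  R_copper = L/(kA) = 0.0169/(405·7.65) = 5.455×10^-6 K/W
  R_cellular glass = L/(kA) = 0.0517/(0.0652·7.65) = 0.1037 K/W
  R_aerogel blanket = L/(kA) = 0.0362/(0.0176·7.65) = 0.2689 K/W
ΣR = 0.002112 + 5.455×10^-6 + 0.1037 + 0.2689 = 0.3747 K/W
Q = ΔT/ΣR = (-26.4 °C − 29.1 °C)/0.3747 = -148 W
(Negative Q ⇒ heat flows inward; heat gain = 148 W.)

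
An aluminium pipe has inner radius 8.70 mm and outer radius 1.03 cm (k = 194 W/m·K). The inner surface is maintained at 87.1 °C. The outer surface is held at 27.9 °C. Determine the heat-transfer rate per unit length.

Q' = 2πk·ΔT/ln(r₂/r₁) = 2π × 194 × 59.2 / ln(0.0103/0.00870) = 4.27×10^5 W/m

Q' = 4.27×10^5 W/m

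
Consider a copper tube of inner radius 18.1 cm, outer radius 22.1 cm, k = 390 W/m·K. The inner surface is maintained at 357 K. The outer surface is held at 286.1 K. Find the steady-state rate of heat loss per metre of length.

Q' = 870 kW/m

Q' = 2πk·ΔT/ln(r₂/r₁) = 2π × 390 × 70.9 / ln(0.221/0.181) = 8.70×10^5 W/m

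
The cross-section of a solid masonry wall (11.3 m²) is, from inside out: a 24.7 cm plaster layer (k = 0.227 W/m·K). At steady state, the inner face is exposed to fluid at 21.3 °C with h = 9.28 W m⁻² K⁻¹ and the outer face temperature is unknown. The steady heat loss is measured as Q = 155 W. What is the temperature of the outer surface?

T_out = 4.90 °C

Series resistances:
  R_conv,in = 1/(hA) = 1/(9.28·11.3) = 0.009536 K/W
  R_plaster = L/(kA) = 0.247/(0.227·11.3) = 0.09629 K/W
ΣR = 0.1058 K/W
ΔT = Q·ΣR = 155 × 0.1058 = 16.40 K
Heat flows outward, so T_out = T_in − ΔT = 21.3 − 16.40 = 4.90 °C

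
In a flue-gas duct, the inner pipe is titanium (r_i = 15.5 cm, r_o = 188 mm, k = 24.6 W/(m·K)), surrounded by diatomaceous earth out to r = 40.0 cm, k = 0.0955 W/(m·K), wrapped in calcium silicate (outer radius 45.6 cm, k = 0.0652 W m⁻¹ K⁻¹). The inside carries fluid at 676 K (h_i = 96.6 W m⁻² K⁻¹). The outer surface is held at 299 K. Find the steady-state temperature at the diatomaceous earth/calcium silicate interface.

T = 375 K

Series thermal resistances, inner to outer:
  R'_conv,in = 1/(2πr h) = 1/(2π·0.155·96.6) = 0.01063 m·K/W
  R'_titanium = ln(0.188/0.155)/(2πk) = 0.1930/(2π·24.6) = 0.001249 m·K/W
  R'_diatomaceous earth = ln(0.400/0.188)/(2πk) = 0.7550/(2π·0.0955) = 1.258 m·K/W
  R'_calcium silicate = ln(0.456/0.400)/(2πk) = 0.1310/(2π·0.0652) = 0.3198 m·K/W
ΣR = 0.01063 + 0.001249 + 1.258 + 0.3198 = 1.590 m·K/W
Q' = ΔT/ΣR = (676 K − 299 K)/1.590 = 237.1 W/m
From the inner boundary to the diatomaceous earth/calcium silicate interface, ΣR_partial = 1.270 m·K/W.
T_interface = T_in − Q'·ΣR_partial = 676 K − (237.1)(1.270) = 375 K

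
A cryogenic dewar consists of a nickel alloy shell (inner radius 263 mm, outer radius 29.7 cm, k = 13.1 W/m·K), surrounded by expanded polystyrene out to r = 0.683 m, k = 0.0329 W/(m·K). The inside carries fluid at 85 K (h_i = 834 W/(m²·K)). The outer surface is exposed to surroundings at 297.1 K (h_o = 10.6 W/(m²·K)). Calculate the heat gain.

Series thermal resistances, inner to outer:
  R_conv,in = 1/(4πr²h) = 1/(4π·0.263²·834) = 0.001379 K/W
  R_nickel alloy = (1/0.263 − 1/0.297)/(4πk) = 0.4353/(4π·13.1) = 0.002644 K/W
  R_expanded polystyrene = (1/0.297 − 1/0.683)/(4πk) = 1.903/(4π·0.0329) = 4.603 K/W
  R_conv,out = 1/(4πr²h) = 1/(4π·0.683²·10.6) = 0.01609 K/W
ΣR = 0.001379 + 0.002644 + 4.603 + 0.01609 = 4.623 K/W
Q = ΔT/ΣR = (85 K − 297.1 K)/4.623 = -45.9 W
(Negative Q ⇒ heat flows inward; heat gain = 45.9 W.)

Q = 45.9 W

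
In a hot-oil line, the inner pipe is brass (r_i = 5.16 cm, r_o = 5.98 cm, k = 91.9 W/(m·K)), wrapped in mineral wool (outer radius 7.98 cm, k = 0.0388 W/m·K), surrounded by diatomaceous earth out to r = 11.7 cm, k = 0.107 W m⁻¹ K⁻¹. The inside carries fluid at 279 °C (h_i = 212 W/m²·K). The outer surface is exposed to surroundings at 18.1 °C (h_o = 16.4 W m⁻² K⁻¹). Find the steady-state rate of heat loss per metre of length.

Q' = 141 W/m

Resistance network (inner→outer):
  R'_conv,in = 1/(2πr h) = 1/(2π·0.0516·212) = 0.01455 m·K/W
  R'_brass = ln(0.0598/0.0516)/(2πk) = 0.1475/(2π·91.9) = 2.554×10^-4 m·K/W
  R'_mineral wool = ln(0.0798/0.0598)/(2πk) = 0.2885/(2π·0.0388) = 1.183 m·K/W
  R'_diatomaceous earth = ln(0.117/0.0798)/(2πk) = 0.3827/(2π·0.107) = 0.5692 m·K/W
  R'_conv,out = 1/(2πr h) = 1/(2π·0.117·16.4) = 0.08295 m·K/W
ΣR = 0.01455 + 2.554×10^-4 + 1.183 + 0.5692 + 0.08295 = 1.850 m·K/W
Q' = ΔT/ΣR = (279 °C − 18.1 °C)/1.850 = 141 W/m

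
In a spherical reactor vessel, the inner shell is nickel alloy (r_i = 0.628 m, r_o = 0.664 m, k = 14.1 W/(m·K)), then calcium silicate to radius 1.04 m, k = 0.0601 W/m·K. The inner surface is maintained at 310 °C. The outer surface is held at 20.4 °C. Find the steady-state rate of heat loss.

Treat each layer as a resistance in series:
  R_nickel alloy = (1/0.628 − 1/0.664)/(4πk) = 0.08633/(4π·14.1) = 4.872×10^-4 K/W
  R_calcium silicate = (1/0.664 − 1/1.04)/(4πk) = 0.5445/(4π·0.0601) = 0.7209 K/W
ΣR = 4.872×10^-4 + 0.7209 = 0.7214 K/W
Q = ΔT/ΣR = (310 °C − 20.4 °C)/0.7214 = 401 W

Q = 401 W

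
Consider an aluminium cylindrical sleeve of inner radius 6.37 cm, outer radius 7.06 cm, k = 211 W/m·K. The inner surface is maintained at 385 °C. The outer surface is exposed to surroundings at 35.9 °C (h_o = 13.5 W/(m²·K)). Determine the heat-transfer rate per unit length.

Resistance network (inner→outer):
  R'_aluminium = ln(0.0706/0.0637)/(2πk) = 0.1028/(2π·211) = 7.758×10^-5 m·K/W
  R'_conv,out = 1/(2πr h) = 1/(2π·0.0706·13.5) = 0.1670 m·K/W
ΣR = 7.758×10^-5 + 0.1670 = 0.1671 m·K/W
Q' = ΔT/ΣR = (385 °C − 35.9 °C)/0.1671 = 2090 W/m

Q' = 2090 W/m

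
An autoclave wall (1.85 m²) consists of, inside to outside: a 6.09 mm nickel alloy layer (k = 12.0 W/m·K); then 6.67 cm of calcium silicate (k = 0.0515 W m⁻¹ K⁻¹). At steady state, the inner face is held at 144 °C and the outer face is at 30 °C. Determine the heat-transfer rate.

Q = 163 W

Series thermal resistances, inner to outer:
  R_nickel alloy = L/(kA) = 0.00609/(12.0·1.85) = 2.743×10^-4 K/W
  R_calcium silicate = L/(kA) = 0.0667/(0.0515·1.85) = 0.7001 K/W
ΣR = 2.743×10^-4 + 0.7001 = 0.7004 K/W
Q = ΔT/ΣR = (144 °C − 30 °C)/0.7004 = 163 W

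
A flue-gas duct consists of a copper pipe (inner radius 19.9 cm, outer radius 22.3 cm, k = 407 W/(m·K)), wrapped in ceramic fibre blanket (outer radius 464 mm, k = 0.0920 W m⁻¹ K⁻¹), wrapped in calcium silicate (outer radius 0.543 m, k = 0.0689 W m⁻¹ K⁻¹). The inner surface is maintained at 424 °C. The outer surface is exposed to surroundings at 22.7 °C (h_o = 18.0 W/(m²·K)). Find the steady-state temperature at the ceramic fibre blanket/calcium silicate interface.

T = 115 °C

Series thermal resistances, inner to outer:
  R'_copper = ln(0.223/0.199)/(2πk) = 0.1139/(2π·407) = 4.453×10^-5 m·K/W
  R'_ceramic fibre blanket = ln(0.464/0.223)/(2πk) = 0.7327/(2π·0.0920) = 1.268 m·K/W
  R'_calcium silicate = ln(0.543/0.464)/(2πk) = 0.1572/(2π·0.0689) = 0.3632 m·K/W
  R'_conv,out = 1/(2πr h) = 1/(2π·0.543·18.0) = 0.01628 m·K/W
ΣR = 4.453×10^-5 + 1.268 + 0.3632 + 0.01628 = 1.648 m·K/W
Q' = ΔT/ΣR = (424 °C − 22.7 °C)/1.648 = 243.5 W/m
From the inner boundary to the ceramic fibre blanket/calcium silicate interface, ΣR_partial = 1.268 m·K/W.
T_interface = T_in − Q'·ΣR_partial = 424 °C − (243.5)(1.268) = 115 °C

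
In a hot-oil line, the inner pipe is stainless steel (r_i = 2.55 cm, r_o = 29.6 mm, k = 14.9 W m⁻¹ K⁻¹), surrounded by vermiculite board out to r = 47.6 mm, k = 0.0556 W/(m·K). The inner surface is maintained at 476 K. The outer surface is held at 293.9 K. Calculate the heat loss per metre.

Resistance network (inner→outer):
  R'_stainless steel = ln(0.0296/0.0255)/(2πk) = 0.1491/(2π·14.9) = 0.001593 m·K/W
  R'_vermiculite board = ln(0.0476/0.0296)/(2πk) = 0.4751/(2π·0.0556) = 1.360 m·K/W
ΣR = 0.001593 + 1.360 = 1.362 m·K/W
Q' = ΔT/ΣR = (476 K − 293.9 K)/1.362 = 134 W/m

Q' = 134 W/m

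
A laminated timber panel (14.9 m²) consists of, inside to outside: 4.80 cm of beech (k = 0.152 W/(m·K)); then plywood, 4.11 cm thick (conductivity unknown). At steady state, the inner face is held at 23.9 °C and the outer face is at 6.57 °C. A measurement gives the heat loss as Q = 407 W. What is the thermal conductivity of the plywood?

k = 0.129 W/m·K

ΣR = ΔT/Q = |23.9 − 6.57|/407 = 0.04258 K/W
Known resistances:
  R_beech = L/(kA) = 0.0480/(0.152·14.9) = 0.02119 K/W
R_plywood = ΣR − ΣR_known = 0.04258 − 0.02119 = 0.02139 K/W
L/(kA) = 0.02139 ⇒ k = 0.0411/(0.02139·14.9) = 0.129 W/m·K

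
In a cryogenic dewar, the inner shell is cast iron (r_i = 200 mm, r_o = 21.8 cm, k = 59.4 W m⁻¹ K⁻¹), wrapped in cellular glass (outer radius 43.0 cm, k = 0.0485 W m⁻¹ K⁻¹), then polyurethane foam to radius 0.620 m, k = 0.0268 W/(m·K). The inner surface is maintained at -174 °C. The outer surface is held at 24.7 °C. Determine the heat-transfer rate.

Q = 34.1 W

Treat each layer as a resistance in series:
  R_cast iron = (1/0.200 − 1/0.218)/(4πk) = 0.4128/(4π·59.4) = 5.531×10^-4 K/W
  R_cellular glass = (1/0.218 − 1/0.430)/(4πk) = 2.262/(4π·0.0485) = 3.711 K/W
  R_polyurethane foam = (1/0.430 − 1/0.620)/(4πk) = 0.7127/(4π·0.0268) = 2.116 K/W
ΣR = 5.531×10^-4 + 3.711 + 2.116 = 5.828 K/W
Q = ΔT/ΣR = (-174 °C − 24.7 °C)/5.828 = -34.1 W
(Negative Q ⇒ heat flows inward; heat gain = 34.1 W.)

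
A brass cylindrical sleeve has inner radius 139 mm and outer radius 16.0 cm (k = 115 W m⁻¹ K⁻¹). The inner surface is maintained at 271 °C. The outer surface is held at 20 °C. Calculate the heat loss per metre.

Q' = 1290 kW/m

Q' = 2πk·ΔT/ln(r₂/r₁) = 2π × 115 × 251 / ln(0.160/0.139) = 1.29×10^6 W/m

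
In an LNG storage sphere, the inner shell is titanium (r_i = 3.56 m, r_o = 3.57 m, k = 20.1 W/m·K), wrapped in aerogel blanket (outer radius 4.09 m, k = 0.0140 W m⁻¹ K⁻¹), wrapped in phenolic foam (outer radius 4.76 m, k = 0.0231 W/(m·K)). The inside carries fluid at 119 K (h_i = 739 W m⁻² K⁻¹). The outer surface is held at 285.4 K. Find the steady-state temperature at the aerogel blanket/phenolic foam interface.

Resistance network (inner→outer):
  R_conv,in = 1/(4πr²h) = 1/(4π·3.56²·739) = 8.497×10^-6 K/W
  R_titanium = (1/3.56 − 1/3.57)/(4πk) = 7.868×10^-4/(4π·20.1) = 3.115×10^-6 K/W
  R_aerogel blanket = (1/3.57 − 1/4.09)/(4πk) = 0.03561/(4π·0.0140) = 0.2024 K/W
  R_phenolic foam = (1/4.09 − 1/4.76)/(4πk) = 0.03441/(4π·0.0231) = 0.1186 K/W
ΣR = 8.497×10^-6 + 3.115×10^-6 + 0.2024 + 0.1186 = 0.3210 K/W
Q = ΔT/ΣR = (119 K − 285.4 K)/0.3210 = -518.4 W
From the inner boundary to the aerogel blanket/phenolic foam interface, ΣR_partial = 0.2024 K/W.
T_interface = T_in − Q·ΣR_partial = 119 K − (-518.4)(0.2024) = 223.9 K

T = 223.9 K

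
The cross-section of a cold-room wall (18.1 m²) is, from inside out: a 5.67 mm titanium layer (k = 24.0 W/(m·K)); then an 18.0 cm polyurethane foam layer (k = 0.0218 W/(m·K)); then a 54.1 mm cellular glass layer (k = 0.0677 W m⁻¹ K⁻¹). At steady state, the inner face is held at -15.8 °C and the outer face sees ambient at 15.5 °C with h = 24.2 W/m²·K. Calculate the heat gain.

Treat each layer as a resistance in series:
  R_titanium = L/(kA) = 0.00567/(24.0·18.1) = 1.305×10^-5 K/W
  R_polyurethane foam = L/(kA) = 0.180/(0.0218·18.1) = 0.4562 K/W
  R_cellular glass = L/(kA) = 0.0541/(0.0677·18.1) = 0.04415 K/W
  R_conv,out = 1/(hA) = 1/(24.2·18.1) = 0.002283 K/W
ΣR = 1.305×10^-5 + 0.4562 + 0.04415 + 0.002283 = 0.5026 K/W
Q = ΔT/ΣR = (-15.8 °C − 15.5 °C)/0.5026 = -62.3 W
(Negative Q ⇒ heat flows inward; heat gain = 62.3 W.)

Q = 62.3 W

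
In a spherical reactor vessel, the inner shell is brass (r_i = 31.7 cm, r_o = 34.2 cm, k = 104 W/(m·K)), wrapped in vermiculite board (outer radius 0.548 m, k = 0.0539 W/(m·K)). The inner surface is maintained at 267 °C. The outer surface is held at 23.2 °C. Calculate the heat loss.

Treat each layer as a resistance in series:
  R_brass = (1/0.317 − 1/0.342)/(4πk) = 0.2306/(4π·104) = 1.764×10^-4 K/W
  R_vermiculite board = (1/0.342 − 1/0.548)/(4πk) = 1.099/(4π·0.0539) = 1.623 K/W
ΣR = 1.764×10^-4 + 1.623 = 1.623 K/W
Q = ΔT/ΣR = (267 °C − 23.2 °C)/1.623 = 150 W

Q = 150 W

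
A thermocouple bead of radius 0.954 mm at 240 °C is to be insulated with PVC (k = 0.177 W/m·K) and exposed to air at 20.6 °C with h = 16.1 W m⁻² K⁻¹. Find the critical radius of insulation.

For a sphere, r_cr = 2k_ins/h = 2·0.177/16.1 = 0.0220 m = 2.20 cm

r_cr = 2.20 cm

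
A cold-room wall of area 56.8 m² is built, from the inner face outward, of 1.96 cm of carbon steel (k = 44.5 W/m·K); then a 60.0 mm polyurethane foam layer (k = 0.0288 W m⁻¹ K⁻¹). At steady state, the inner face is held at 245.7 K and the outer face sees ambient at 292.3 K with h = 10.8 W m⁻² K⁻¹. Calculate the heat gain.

Q = 1220 W

Treat each layer as a resistance in series:
  R_carbon steel = L/(kA) = 0.0196/(44.5·56.8) = 7.754×10^-6 K/W
  R_polyurethane foam = L/(kA) = 0.0600/(0.0288·56.8) = 0.03668 K/W
  R_conv,out = 1/(hA) = 1/(10.8·56.8) = 0.001630 K/W
ΣR = 7.754×10^-6 + 0.03668 + 0.001630 = 0.03832 K/W
Q = ΔT/ΣR = (245.7 K − 292.3 K)/0.03832 = -1220 W
(Negative Q ⇒ heat flows inward; heat gain = 1220 W.)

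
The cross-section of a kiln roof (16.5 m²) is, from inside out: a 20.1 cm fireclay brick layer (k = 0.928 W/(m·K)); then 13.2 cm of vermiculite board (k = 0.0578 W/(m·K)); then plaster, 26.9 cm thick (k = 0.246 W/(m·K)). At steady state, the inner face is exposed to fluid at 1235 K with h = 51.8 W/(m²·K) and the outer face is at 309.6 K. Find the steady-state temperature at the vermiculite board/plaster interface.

T = 590 K

Treat each layer as a resistance in series:
  R_conv,in = 1/(hA) = 1/(51.8·16.5) = 0.001170 K/W
  R_fireclay brick = L/(kA) = 0.201/(0.928·16.5) = 0.01313 K/W
  R_vermiculite board = L/(kA) = 0.132/(0.0578·16.5) = 0.1384 K/W
  R_plaster = L/(kA) = 0.269/(0.246·16.5) = 0.06627 K/W
ΣR = 0.001170 + 0.01313 + 0.1384 + 0.06627 = 0.2190 K/W
Q = ΔT/ΣR = (1235 K − 309.6 K)/0.2190 = 4226 W
From the inner boundary to the vermiculite board/plaster interface, ΣR_partial = 0.1527 K/W.
T_interface = T_in − Q·ΣR_partial = 1235 K − (4226)(0.1527) = 590 K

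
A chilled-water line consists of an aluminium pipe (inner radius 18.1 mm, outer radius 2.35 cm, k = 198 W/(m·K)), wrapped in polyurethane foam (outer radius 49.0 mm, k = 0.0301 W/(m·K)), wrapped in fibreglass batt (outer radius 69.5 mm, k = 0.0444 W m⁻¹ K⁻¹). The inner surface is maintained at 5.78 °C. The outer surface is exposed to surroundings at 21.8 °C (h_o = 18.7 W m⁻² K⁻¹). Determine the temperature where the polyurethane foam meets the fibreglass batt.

T = 17.6 °C

Series thermal resistances, inner to outer:
  R'_aluminium = ln(0.0235/0.0181)/(2πk) = 0.2611/(2π·198) = 2.099×10^-4 m·K/W
  R'_polyurethane foam = ln(0.0490/0.0235)/(2πk) = 0.7348/(2π·0.0301) = 3.885 m·K/W
  R'_fibreglass batt = ln(0.0695/0.0490)/(2πk) = 0.3495/(2π·0.0444) = 1.253 m·K/W
  R'_conv,out = 1/(2πr h) = 1/(2π·0.0695·18.7) = 0.1225 m·K/W
ΣR = 2.099×10^-4 + 3.885 + 1.253 + 0.1225 = 5.261 m·K/W
Q' = ΔT/ΣR = (5.78 °C − 21.8 °C)/5.261 = -3.045 W/m
From the inner boundary to the polyurethane foam/fibreglass batt interface, ΣR_partial = 3.885 m·K/W.
T_interface = T_in − Q'·ΣR_partial = 5.78 °C − (-3.045)(3.885) = 17.6 °C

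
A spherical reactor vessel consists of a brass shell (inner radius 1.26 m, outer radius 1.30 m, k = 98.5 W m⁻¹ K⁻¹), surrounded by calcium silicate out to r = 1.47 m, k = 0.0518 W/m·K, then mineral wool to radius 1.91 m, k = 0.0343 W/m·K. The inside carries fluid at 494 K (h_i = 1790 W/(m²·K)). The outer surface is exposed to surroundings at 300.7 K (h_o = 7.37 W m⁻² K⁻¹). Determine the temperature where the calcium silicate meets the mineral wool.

T = 441 K

Series thermal resistances, inner to outer:
  R_conv,in = 1/(4πr²h) = 1/(4π·1.26²·1790) = 2.800×10^-5 K/W
  R_brass = (1/1.26 − 1/1.30)/(4πk) = 0.02442/(4π·98.5) = 1.973×10^-5 K/W
  R_calcium silicate = (1/1.30 − 1/1.47)/(4πk) = 0.08896/(4π·0.0518) = 0.1367 K/W
  R_mineral wool = (1/1.47 − 1/1.91)/(4πk) = 0.1567/(4π·0.0343) = 0.3636 K/W
  R_conv,out = 1/(4πr²h) = 1/(4π·1.91²·7.37) = 0.002960 K/W
ΣR = 2.800×10^-5 + 1.973×10^-5 + 0.1367 + 0.3636 + 0.002960 = 0.5033 K/W
Q = ΔT/ΣR = (494 K − 300.7 K)/0.5033 = 384.1 W
From the inner boundary to the calcium silicate/mineral wool interface, ΣR_partial = 0.1367 K/W.
T_interface = T_in − Q·ΣR_partial = 494 K − (384.1)(0.1367) = 441 K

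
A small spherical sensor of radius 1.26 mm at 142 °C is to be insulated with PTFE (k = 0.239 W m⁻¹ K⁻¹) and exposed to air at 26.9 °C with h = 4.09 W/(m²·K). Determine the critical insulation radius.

For a sphere, r_cr = 2k_ins/h = 2·0.239/4.09 = 0.117 m = 11.7 cm

r_cr = 11.7 cm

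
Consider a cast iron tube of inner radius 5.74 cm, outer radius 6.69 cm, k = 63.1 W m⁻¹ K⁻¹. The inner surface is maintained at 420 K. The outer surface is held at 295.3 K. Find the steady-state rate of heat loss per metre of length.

Q' = 2πk·ΔT/ln(r₂/r₁) = 2π × 63.1 × 124.7 / ln(0.0669/0.0574) = 3.23×10^5 W/m

Q' = 323 kW/m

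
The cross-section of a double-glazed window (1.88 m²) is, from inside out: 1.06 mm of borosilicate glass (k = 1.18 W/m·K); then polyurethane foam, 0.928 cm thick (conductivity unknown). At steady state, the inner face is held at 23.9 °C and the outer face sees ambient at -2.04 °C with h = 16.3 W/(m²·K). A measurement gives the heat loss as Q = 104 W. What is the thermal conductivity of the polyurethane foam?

k = 0.0228 W/m·K

ΣR = ΔT/Q = |23.9 − -2.04|/104 = 0.2494 K/W
Known resistances:
  R_borosilicate glass = L/(kA) = 0.00106/(1.18·1.88) = 4.778×10^-4 K/W
  R_conv,out = 1/(hA) = 1/(16.3·1.88) = 0.03263 K/W
R_polyurethane foam = ΣR − ΣR_known = 0.2494 − 0.03311 = 0.2163 K/W
L/(kA) = 0.2163 ⇒ k = 0.00928/(0.2163·1.88) = 0.0228 W/m·K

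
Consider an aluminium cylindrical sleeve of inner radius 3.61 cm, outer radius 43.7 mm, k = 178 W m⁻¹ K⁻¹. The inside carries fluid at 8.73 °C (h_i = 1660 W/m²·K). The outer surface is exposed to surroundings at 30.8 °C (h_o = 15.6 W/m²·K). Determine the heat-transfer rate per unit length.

Resistance network (inner→outer):
  R'_conv,in = 1/(2πr h) = 1/(2π·0.0361·1660) = 0.002656 m·K/W
  R'_aluminium = ln(0.0437/0.0361)/(2πk) = 0.1911/(2π·178) = 1.708×10^-4 m·K/W
  R'_conv,out = 1/(2πr h) = 1/(2π·0.0437·15.6) = 0.2335 m·K/W
ΣR = 0.002656 + 1.708×10^-4 + 0.2335 = 0.2363 m·K/W
Q' = ΔT/ΣR = (8.73 °C − 30.8 °C)/0.2363 = -93.4 W/m
(Negative Q' ⇒ heat flows inward; heat gain = 93.4 W/m.)

Q' = 93.4 W/m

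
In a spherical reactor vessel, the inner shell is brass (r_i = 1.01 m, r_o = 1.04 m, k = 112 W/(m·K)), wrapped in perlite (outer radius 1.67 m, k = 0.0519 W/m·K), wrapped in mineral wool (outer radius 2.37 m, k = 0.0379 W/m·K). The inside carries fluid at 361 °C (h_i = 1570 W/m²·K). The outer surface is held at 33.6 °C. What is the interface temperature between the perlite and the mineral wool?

Resistance network (inner→outer):
  R_conv,in = 1/(4πr²h) = 1/(4π·1.01²·1570) = 4.969×10^-5 K/W
  R_brass = (1/1.01 − 1/1.04)/(4πk) = 0.02856/(4π·112) = 2.029×10^-5 K/W
  R_perlite = (1/1.04 − 1/1.67)/(4πk) = 0.3627/(4π·0.0519) = 0.5562 K/W
  R_mineral wool = (1/1.67 − 1/2.37)/(4πk) = 0.1769/(4π·0.0379) = 0.3714 K/W
ΣR = 4.969×10^-5 + 2.029×10^-5 + 0.5562 + 0.3714 = 0.9277 K/W
Q = ΔT/ΣR = (361 °C − 33.6 °C)/0.9277 = 352.9 W
From the inner boundary to the perlite/mineral wool interface, ΣR_partial = 0.5563 K/W.
T_interface = T_in − Q·ΣR_partial = 361 °C − (352.9)(0.5563) = 165 °C

T = 165 °C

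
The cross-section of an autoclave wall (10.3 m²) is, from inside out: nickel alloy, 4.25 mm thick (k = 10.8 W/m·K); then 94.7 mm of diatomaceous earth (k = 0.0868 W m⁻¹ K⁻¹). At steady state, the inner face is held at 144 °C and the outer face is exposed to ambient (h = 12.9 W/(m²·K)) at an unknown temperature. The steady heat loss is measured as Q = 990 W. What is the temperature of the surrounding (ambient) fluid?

Series resistances:
  R_nickel alloy = L/(kA) = 0.00425/(10.8·10.3) = 3.821×10^-5 K/W
  R_diatomaceous earth = L/(kA) = 0.0947/(0.0868·10.3) = 0.1059 K/W
  R_conv,out = 1/(hA) = 1/(12.9·10.3) = 0.007526 K/W
ΣR = 0.1135 K/W
ΔT = Q·ΣR = 990 × 0.1135 = 112.4 K
Heat flows outward, so T_out = T_in − ΔT = 144 − 112.4 = 31.6 °C

T_out = 31.6 °C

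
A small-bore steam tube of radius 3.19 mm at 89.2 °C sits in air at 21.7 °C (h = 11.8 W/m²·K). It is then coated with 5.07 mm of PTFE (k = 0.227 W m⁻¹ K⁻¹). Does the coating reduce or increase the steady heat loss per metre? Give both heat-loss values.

increases: 16.0 → 29.3 W/m

Critical radius for a cylinder: r_cr = k/h = 0.0192 m = 1.92 cm.
Outer radius after coating: r₂ = 0.00319 + 0.00507 = 0.00826 m.
Since r₁ < r_cr and r₂ ≤ r_cr, the coating moves toward the maximum at r_cr — heat loss rises.
Bare: R = 1/(2πr₁h) = 4.228 m·K/W; Q = 67.5/4.228 = 16.0 W/m.
Coated: R = R_cond + R_conv = 2.300 m·K/W; Q = 67.5/2.300 = 29.3 W/m.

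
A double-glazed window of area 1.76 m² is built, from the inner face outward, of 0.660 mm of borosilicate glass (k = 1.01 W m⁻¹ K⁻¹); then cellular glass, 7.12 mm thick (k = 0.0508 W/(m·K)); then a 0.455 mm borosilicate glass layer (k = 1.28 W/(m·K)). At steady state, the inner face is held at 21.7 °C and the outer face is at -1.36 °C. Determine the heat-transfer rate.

Treat each layer as a resistance in series:
  R_borosilicate glass = L/(kA) = 6.60×10^-4/(1.01·1.76) = 3.713×10^-4 K/W
  R_cellular glass = L/(kA) = 0.00712/(0.0508·1.76) = 0.07963 K/W
  R_borosilicate glass = L/(kA) = 4.55×10^-4/(1.28·1.76) = 2.020×10^-4 K/W
ΣR = 3.713×10^-4 + 0.07963 + 2.020×10^-4 = 0.08020 K/W
Q = ΔT/ΣR = (21.7 °C − -1.36 °C)/0.08020 = 288 W

Q = 288 W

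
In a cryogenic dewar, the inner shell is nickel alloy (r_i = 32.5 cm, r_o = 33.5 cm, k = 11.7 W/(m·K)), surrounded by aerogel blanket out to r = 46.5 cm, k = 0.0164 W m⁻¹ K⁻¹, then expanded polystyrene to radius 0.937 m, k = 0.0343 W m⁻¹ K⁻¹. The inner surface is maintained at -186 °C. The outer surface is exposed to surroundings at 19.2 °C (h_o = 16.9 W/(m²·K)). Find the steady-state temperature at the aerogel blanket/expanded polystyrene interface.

Series thermal resistances, inner to outer:
  R_nickel alloy = (1/0.325 − 1/0.335)/(4πk) = 0.09185/(4π·11.7) = 6.247×10^-4 K/W
  R_aerogel blanket = (1/0.335 − 1/0.465)/(4πk) = 0.8345/(4π·0.0164) = 4.049 K/W
  R_expanded polystyrene = (1/0.465 − 1/0.937)/(4πk) = 1.083/(4π·0.0343) = 2.513 K/W
  R_conv,out = 1/(4πr²h) = 1/(4π·0.937²·16.9) = 0.005363 K/W
ΣR = 6.247×10^-4 + 4.049 + 2.513 + 0.005363 = 6.568 K/W
Q = ΔT/ΣR = (-186 °C − 19.2 °C)/6.568 = -31.24 W
From the inner boundary to the aerogel blanket/expanded polystyrene interface, ΣR_partial = 4.050 K/W.
T_interface = T_in − Q·ΣR_partial = -186 °C − (-31.24)(4.050) = -59.5 °C

T = -59.5 °C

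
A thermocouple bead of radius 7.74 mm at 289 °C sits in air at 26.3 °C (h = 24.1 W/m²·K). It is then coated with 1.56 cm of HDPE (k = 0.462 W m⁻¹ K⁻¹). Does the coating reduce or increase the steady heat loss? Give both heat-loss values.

Critical radius for a sphere: r_cr = 2k/h = 0.0383 m = 3.83 cm.
Outer radius after coating: r₂ = 0.00774 + 0.0156 = 0.02334 m.
Since r₁ < r_cr and r₂ ≤ r_cr, the coating moves toward the maximum at r_cr — heat loss rises.
Bare: R = 1/(4πr₁²h) = 55.12 K/W; Q = 262.7/55.12 = 4.77 W.
Coated: R = R_cond + R_conv = 20.94 K/W; Q = 262.7/20.94 = 12.5 W.

increases: 4.77 → 12.5 W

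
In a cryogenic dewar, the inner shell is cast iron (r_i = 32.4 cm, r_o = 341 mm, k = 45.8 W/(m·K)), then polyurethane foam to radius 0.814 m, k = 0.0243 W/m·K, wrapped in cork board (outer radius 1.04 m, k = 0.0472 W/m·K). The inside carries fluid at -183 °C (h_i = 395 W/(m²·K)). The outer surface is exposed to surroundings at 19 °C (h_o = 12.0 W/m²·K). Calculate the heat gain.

Treat each layer as a resistance in series:
  R_conv,in = 1/(4πr²h) = 1/(4π·0.324²·395) = 0.001919 K/W
  R_cast iron = (1/0.324 − 1/0.341)/(4πk) = 0.1539/(4π·45.8) = 2.673×10^-4 K/W
  R_polyurethane foam = (1/0.341 − 1/0.814)/(4πk) = 1.704/(4π·0.0243) = 5.580 K/W
  R_cork board = (1/0.814 − 1/1.04)/(4πk) = 0.2670/(4π·0.0472) = 0.4501 K/W
  R_conv,out = 1/(4πr²h) = 1/(4π·1.04²·12.0) = 0.006131 K/W
ΣR = 0.001919 + 2.673×10^-4 + 5.580 + 0.4501 + 0.006131 = 6.038 K/W
Q = ΔT/ΣR = (-183 °C − 19 °C)/6.038 = -33.5 W
(Negative Q ⇒ heat flows inward; heat gain = 33.5 W.)

Q = 33.5 W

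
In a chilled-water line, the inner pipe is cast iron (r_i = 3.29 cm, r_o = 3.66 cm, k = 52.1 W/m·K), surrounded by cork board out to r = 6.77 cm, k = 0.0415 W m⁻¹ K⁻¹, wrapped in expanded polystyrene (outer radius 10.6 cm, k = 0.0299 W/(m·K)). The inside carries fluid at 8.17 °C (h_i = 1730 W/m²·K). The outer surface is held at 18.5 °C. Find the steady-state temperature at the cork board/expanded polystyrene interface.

T = 13.3 °C

Treat each layer as a resistance in series:
  R'_conv,in = 1/(2πr h) = 1/(2π·0.0329·1730) = 0.002796 m·K/W
  R'_cast iron = ln(0.0366/0.0329)/(2πk) = 0.1066/(2π·52.1) = 3.256×10^-4 m·K/W
  R'_cork board = ln(0.0677/0.0366)/(2πk) = 0.6150/(2π·0.0415) = 2.359 m·K/W
  R'_expanded polystyrene = ln(0.106/0.0677)/(2πk) = 0.4484/(2π·0.0299) = 2.387 m·K/W
ΣR = 0.002796 + 3.256×10^-4 + 2.359 + 2.387 = 4.749 m·K/W
Q' = ΔT/ΣR = (8.17 °C − 18.5 °C)/4.749 = -2.175 W/m
From the inner boundary to the cork board/expanded polystyrene interface, ΣR_partial = 2.362 m·K/W.
T_interface = T_in − Q'·ΣR_partial = 8.17 °C − (-2.175)(2.362) = 13.3 °C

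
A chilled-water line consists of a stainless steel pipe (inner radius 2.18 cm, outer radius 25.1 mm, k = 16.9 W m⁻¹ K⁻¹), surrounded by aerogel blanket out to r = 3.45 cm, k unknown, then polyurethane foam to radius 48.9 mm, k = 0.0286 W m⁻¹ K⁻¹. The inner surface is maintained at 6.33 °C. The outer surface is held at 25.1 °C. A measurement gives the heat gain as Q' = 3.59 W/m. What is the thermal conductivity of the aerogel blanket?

k = 0.0154 W/m·K

ΣR = ΔT/Q' = |6.33 − 25.1|/3.59 = 5.228 m·K/W
Known resistances:
  R'_stainless steel = ln(0.0251/0.0218)/(2πk) = 0.1410/(2π·16.9) = 0.001327 m·K/W
  R'_polyurethane foam = ln(0.0489/0.0345)/(2πk) = 0.3488/(2π·0.0286) = 1.941 m·K/W
R_aerogel blanket = ΣR − ΣR_known = 5.228 − 1.942 = 3.286 m·K/W
ln(r₂/r₁)/(2πk) = 3.286 ⇒ k = 0.3181/(2π·3.286) = 0.0154 W/m·K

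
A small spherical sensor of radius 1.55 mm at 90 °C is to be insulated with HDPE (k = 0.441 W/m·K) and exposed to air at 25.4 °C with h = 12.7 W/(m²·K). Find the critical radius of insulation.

For a sphere, r_cr = 2k_ins/h = 2·0.441/12.7 = 0.0694 m = 6.94 cm

r_cr = 6.94 cm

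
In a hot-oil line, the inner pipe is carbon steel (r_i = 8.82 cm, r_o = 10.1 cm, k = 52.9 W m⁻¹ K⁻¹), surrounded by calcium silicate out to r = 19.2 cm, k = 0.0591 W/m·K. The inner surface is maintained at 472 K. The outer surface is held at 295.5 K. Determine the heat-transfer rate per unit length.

Q' = 102 W/m

Series thermal resistances, inner to outer:
  R'_carbon steel = ln(0.101/0.0882)/(2πk) = 0.1355/(2π·52.9) = 4.077×10^-4 m·K/W
  R'_calcium silicate = ln(0.192/0.101)/(2πk) = 0.6424/(2π·0.0591) = 1.730 m·K/W
ΣR = 4.077×10^-4 + 1.730 = 1.730 m·K/W
Q' = ΔT/ΣR = (472 K − 295.5 K)/1.730 = 102 W/m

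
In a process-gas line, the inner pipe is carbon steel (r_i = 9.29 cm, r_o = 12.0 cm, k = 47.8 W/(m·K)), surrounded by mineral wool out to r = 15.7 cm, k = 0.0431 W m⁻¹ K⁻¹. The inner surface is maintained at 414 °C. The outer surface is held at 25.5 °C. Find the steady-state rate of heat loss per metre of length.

Q' = 391 W/m

Resistance network (inner→outer):
  R'_carbon steel = ln(0.120/0.0929)/(2πk) = 0.2560/(2π·47.8) = 8.523×10^-4 m·K/W
  R'_mineral wool = ln(0.157/0.120)/(2πk) = 0.2688/(2π·0.0431) = 0.9924 m·K/W
ΣR = 8.523×10^-4 + 0.9924 = 0.9933 m·K/W
Q' = ΔT/ΣR = (414 °C − 25.5 °C)/0.9933 = 391 W/m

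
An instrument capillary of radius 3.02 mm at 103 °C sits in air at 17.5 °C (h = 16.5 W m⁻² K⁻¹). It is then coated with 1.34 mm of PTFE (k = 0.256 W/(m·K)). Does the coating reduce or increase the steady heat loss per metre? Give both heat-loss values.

increases: 26.8 → 35.0 W/m

Critical radius for a cylinder: r_cr = k/h = 0.0155 m = 1.55 cm.
Outer radius after coating: r₂ = 0.00302 + 0.00134 = 0.00436 m.
Since r₁ < r_cr and r₂ ≤ r_cr, the coating moves toward the maximum at r_cr — heat loss rises.
Bare: R = 1/(2πr₁h) = 3.194 m·K/W; Q = 85.5/3.194 = 26.8 W/m.
Coated: R = R_cond + R_conv = 2.441 m·K/W; Q = 85.5/2.441 = 35.0 W/m.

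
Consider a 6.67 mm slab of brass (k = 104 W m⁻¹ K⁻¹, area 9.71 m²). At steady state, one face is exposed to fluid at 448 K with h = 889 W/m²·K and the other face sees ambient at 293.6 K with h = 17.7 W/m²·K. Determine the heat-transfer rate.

Q = 26.0 kW

Treat each layer as a resistance in series:
  R_conv,in = 1/(hA) = 1/(889·9.71) = 1.158×10^-4 K/W
  R_brass = L/(kA) = 0.00667/(104·9.71) = 6.605×10^-6 K/W
  R_conv,out = 1/(hA) = 1/(17.7·9.71) = 0.005818 K/W
ΣR = 1.158×10^-4 + 6.605×10^-6 + 0.005818 = 0.005940 K/W
Q = ΔT/ΣR = (448 K − 293.6 K)/0.005940 = 26000 W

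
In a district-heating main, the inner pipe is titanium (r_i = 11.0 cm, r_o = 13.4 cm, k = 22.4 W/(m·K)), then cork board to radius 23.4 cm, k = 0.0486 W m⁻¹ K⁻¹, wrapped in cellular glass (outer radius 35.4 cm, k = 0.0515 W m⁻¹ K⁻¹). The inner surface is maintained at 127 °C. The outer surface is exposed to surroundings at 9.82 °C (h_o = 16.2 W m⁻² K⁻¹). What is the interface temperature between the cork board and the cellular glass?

Series thermal resistances, inner to outer:
  R'_titanium = ln(0.134/0.110)/(2πk) = 0.1974/(2π·22.4) = 0.001402 m·K/W
  R'_cork board = ln(0.234/0.134)/(2πk) = 0.5575/(2π·0.0486) = 1.826 m·K/W
  R'_cellular glass = ln(0.354/0.234)/(2πk) = 0.4140/(2π·0.0515) = 1.279 m·K/W
  R'_conv,out = 1/(2πr h) = 1/(2π·0.354·16.2) = 0.02775 m·K/W
ΣR = 0.001402 + 1.826 + 1.279 + 0.02775 = 3.134 m·K/W
Q' = ΔT/ΣR = (127 °C − 9.82 °C)/3.134 = 37.39 W/m
From the inner boundary to the cork board/cellular glass interface, ΣR_partial = 1.827 m·K/W.
T_interface = T_in − Q'·ΣR_partial = 127 °C − (37.39)(1.827) = 58.7 °C

T = 58.7 °C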